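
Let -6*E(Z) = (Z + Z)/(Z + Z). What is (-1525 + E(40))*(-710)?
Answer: 3248605/3 ≈ 1.0829e+6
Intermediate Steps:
E(Z) = -1/6 (E(Z) = -(Z + Z)/(6*(Z + Z)) = -2*Z/(6*(2*Z)) = -2*Z*1/(2*Z)/6 = -1/6*1 = -1/6)
(-1525 + E(40))*(-710) = (-1525 - 1/6)*(-710) = -9151/6*(-710) = 3248605/3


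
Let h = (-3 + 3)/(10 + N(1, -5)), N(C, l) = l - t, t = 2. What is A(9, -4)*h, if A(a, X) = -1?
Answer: 0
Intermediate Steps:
N(C, l) = -2 + l (N(C, l) = l - 1*2 = l - 2 = -2 + l)
h = 0 (h = (-3 + 3)/(10 + (-2 - 5)) = 0/(10 - 7) = 0/3 = 0*(1/3) = 0)
A(9, -4)*h = -1*0 = 0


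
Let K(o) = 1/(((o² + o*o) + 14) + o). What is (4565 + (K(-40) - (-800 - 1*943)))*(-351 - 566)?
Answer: -18359800781/3174 ≈ -5.7844e+6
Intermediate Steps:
K(o) = 1/(14 + o + 2*o²) (K(o) = 1/(((o² + o²) + 14) + o) = 1/((2*o² + 14) + o) = 1/((14 + 2*o²) + o) = 1/(14 + o + 2*o²))
(4565 + (K(-40) - (-800 - 1*943)))*(-351 - 566) = (4565 + (1/(14 - 40 + 2*(-40)²) - (-800 - 1*943)))*(-351 - 566) = (4565 + (1/(14 - 40 + 2*1600) - (-800 - 943)))*(-917) = (4565 + (1/(14 - 40 + 3200) - 1*(-1743)))*(-917) = (4565 + (1/3174 + 1743))*(-917) = (4565 + 5532283/3174)*(-917) = (20021593/3174)*(-917) = -18359800781/3174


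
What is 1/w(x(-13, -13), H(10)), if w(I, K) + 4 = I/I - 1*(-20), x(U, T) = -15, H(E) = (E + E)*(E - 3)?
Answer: 1/17 ≈ 0.058824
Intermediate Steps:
H(E) = 2*E*(-3 + E) (H(E) = (2*E)*(-3 + E) = 2*E*(-3 + E))
w(I, K) = 17 (w(I, K) = -4 + (I/I - 1*(-20)) = -4 + (1 + 20) = -4 + 21 = 17)
1/w(x(-13, -13), H(10)) = 1/17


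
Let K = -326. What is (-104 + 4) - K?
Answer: 226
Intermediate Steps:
(-104 + 4) - K = (-104 + 4) - 1*(-326) = -100 + 326 = 226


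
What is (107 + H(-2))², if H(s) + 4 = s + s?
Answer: 9801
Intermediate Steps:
H(s) = -4 + 2*s (H(s) = -4 + (s + s) = -4 + 2*s)
(107 + H(-2))² = (107 + (-4 + 2*(-2)))² = (107 + (-4 - 4))² = (107 - 8)² = 99² = 9801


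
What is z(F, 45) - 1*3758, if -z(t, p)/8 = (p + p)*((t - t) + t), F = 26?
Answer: -22478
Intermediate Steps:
z(t, p) = -16*p*t (z(t, p) = -8*(p + p)*((t - t) + t) = -8*2*p*(0 + t) = -8*2*p*t = -16*p*t)
z(F, 45) - 1*3758 = -16*45*26 - 1*3758 = -18720 - 3758 = -22478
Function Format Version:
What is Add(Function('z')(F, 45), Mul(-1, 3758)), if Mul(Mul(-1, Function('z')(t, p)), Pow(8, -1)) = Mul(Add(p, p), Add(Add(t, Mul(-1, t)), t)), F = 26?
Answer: -22478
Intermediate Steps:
Function('z')(t, p) = Mul(-16, p, t) (Function('z')(t, p) = Mul(-8, Mul(Add(p, p), Add(Add(t, Mul(-1, t)), t))) = Mul(-8, Mul(Mul(2, p), Add(0, t))) = Mul(-8, Mul(Mul(2, p), t)) = Mul(-8, Mul(2, p, t)) = Mul(-16, p, t))
Add(Function('z')(F, 45), Mul(-1, 3758)) = Add(Mul(-16, 45, 26), Mul(-1, 3758)) = Add(-18720, -3758) = -22478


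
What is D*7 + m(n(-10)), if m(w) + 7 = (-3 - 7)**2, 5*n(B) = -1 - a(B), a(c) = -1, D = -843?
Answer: -5808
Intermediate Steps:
n(B) = 0 (n(B) = (-1 - 1*(-1))/5 = (-1 + 1)/5 = (1/5)*0 = 0)
m(w) = 93 (m(w) = -7 + (-3 - 7)**2 = -7 + (-10)**2 = -7 + 100 = 93)
D*7 + m(n(-10)) = -843*7 + 93 = -5901 + 93 = -5808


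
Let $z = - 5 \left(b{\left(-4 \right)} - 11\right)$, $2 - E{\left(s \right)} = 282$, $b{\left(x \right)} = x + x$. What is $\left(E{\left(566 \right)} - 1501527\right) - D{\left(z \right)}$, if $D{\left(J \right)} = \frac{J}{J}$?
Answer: $-1501808$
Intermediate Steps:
$b{\left(x \right)} = 2 x$
$E{\left(s \right)} = -280$ ($E{\left(s \right)} = 2 - 282 = -280$)
$z = 95$ ($z = - 5 \left(2 \left(-4\right) - 11\right) = - 5 \left(-8 - 11\right) = \left(-5\right) \left(-19\right) = 95$)
$D{\left(J \right)} = 1$
$\left(E{\left(566 \right)} - 1501527\right) - D{\left(z \right)} = \left(-280 - 1501527\right) - 1 = -1501807 - 1 = -1501808$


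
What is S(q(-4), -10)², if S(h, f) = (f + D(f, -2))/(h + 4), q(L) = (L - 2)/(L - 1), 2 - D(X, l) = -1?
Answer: 1225/676 ≈ 1.8121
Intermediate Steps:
D(X, l) = 3 (D(X, l) = 2 - 1*(-1) = 2 + 1 = 3)
q(L) = (-2 + L)/(-1 + L)
S(h, f) = (3 + f)/(4 + h) (S(h, f) = (f + 3)/(h + 4) = (3 + f)/(4 + h))
S(q(-4), -10)² = ((3 - 10)/(4 + (-2 - 4)/(-1 - 4)))² = (-7/(4 - 6/(-5)))² = (-7/(4 - ⅕*(-6)))² = (-7/(4 + 6/5))² = (-7/(26/5))² = ((5/26)*(-7))² = (-35/26)² = 1225/676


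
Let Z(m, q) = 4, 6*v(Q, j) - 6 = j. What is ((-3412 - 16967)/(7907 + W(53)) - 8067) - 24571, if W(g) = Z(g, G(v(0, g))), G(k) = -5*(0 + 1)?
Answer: -86073199/2637 ≈ -32641.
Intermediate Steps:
v(Q, j) = 1 + j/6
G(k) = -5 (G(k) = -5*1 = -5)
W(g) = 4
((-3412 - 16967)/(7907 + W(53)) - 8067) - 24571 = ((-3412 - 16967)/(7907 + 4) - 8067) - 24571 = (-20379/7911 - 8067) - 24571 = (-20379*1/7911 - 8067) - 24571 = (-6793/2637 - 8067) - 24571 = -21279472/2637 - 24571 = -86073199/2637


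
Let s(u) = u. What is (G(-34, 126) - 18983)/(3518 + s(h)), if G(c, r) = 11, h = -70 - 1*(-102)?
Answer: -9486/1775 ≈ -5.3442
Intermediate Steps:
h = 32 (h = -70 + 102 = 32)
(G(-34, 126) - 18983)/(3518 + s(h)) = (11 - 18983)/(3518 + 32) = -18972/3550 = -18972*1/3550 = -9486/1775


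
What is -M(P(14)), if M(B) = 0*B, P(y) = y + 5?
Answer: 0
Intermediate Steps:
P(y) = 5 + y
M(B) = 0
-M(P(14)) = -1*0 = 0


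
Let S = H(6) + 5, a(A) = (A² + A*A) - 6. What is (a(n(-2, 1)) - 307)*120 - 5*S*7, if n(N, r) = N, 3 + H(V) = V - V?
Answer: -36670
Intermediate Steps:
H(V) = -3 (H(V) = -3 + (V - V) = -3 + 0 = -3)
a(A) = -6 + 2*A² (a(A) = (A² + A²) - 6 = 2*A² - 6 = -6 + 2*A²)
S = 2 (S = -3 + 5 = 2)
(a(n(-2, 1)) - 307)*120 - 5*S*7 = ((-6 + 2*(-2)²) - 307)*120 - 5*2*7 = ((-6 + 2*4) - 307)*120 - 10*7 = ((-6 + 8) - 307)*120 - 70 = (2 - 307)*120 - 70 = -305*120 - 70 = -36600 - 70 = -36670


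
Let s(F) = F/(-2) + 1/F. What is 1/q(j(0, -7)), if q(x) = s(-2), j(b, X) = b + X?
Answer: 2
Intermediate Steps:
j(b, X) = X + b
s(F) = 1/F - F/2 (s(F) = F*(-½) + 1/F = -F/2 + 1/F = 1/F - F/2)
q(x) = ½ (q(x) = 1/(-2) - ½*(-2) = -½ + 1 = ½)
1/q(j(0, -7)) = 1/(½) = 2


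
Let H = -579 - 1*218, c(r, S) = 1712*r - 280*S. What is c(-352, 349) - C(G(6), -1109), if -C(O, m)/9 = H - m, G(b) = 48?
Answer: -697536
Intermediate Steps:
c(r, S) = -280*S + 1712*r
H = -797 (H = -579 - 218 = -797)
C(O, m) = 7173 + 9*m (C(O, m) = -9*(-797 - m) = 7173 + 9*m)
c(-352, 349) - C(G(6), -1109) = (-280*349 + 1712*(-352)) - (7173 + 9*(-1109)) = (-97720 - 602624) - (7173 - 9981) = -700344 - 1*(-2808) = -700344 + 2808 = -697536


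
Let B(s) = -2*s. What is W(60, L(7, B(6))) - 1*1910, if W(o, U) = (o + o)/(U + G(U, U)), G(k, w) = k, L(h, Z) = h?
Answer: -13310/7 ≈ -1901.4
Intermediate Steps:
W(o, U) = o/U (W(o, U) = (o + o)/(U + U) = (2*o)/((2*U)) = (2*o)*(1/(2*U)) = o/U)
W(60, L(7, B(6))) - 1*1910 = 60/7 - 1*1910 = 60*(⅐) - 1910 = 60/7 - 1910 = -13310/7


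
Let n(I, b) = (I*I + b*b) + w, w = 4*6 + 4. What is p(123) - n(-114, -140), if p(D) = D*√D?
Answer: -32624 + 123*√123 ≈ -31260.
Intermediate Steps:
p(D) = D^(3/2)
w = 28 (w = 24 + 4 = 28)
n(I, b) = 28 + I² + b² (n(I, b) = (I*I + b*b) + 28 = (I² + b²) + 28 = 28 + I² + b²)
p(123) - n(-114, -140) = 123^(3/2) - (28 + (-114)² + (-140)²) = 123*√123 - (28 + 12996 + 19600) = 123*√123 - 1*32624 = 123*√123 - 32624 = -32624 + 123*√123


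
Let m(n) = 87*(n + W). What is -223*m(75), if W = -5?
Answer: -1358070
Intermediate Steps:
m(n) = -435 + 87*n (m(n) = 87*(n - 5) = 87*(-5 + n) = -435 + 87*n)
-223*m(75) = -223*(-435 + 87*75) = -223*(-435 + 6525) = -223*6090 = -1358070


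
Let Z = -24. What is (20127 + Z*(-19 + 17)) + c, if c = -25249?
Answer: -5074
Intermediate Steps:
(20127 + Z*(-19 + 17)) + c = (20127 - 24*(-19 + 17)) - 25249 = (20127 - 24*(-2)) - 25249 = (20127 + 48) - 25249 = 20175 - 25249 = -5074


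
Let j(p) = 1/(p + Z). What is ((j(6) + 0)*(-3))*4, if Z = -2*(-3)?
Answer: -1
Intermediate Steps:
Z = 6
j(p) = 1/(6 + p) (j(p) = 1/(p + 6) = 1/(6 + p))
((j(6) + 0)*(-3))*4 = ((1/(6 + 6) + 0)*(-3))*4 = ((1/12 + 0)*(-3))*4 = ((1/12)*(-3))*4 = -¼*4 = -1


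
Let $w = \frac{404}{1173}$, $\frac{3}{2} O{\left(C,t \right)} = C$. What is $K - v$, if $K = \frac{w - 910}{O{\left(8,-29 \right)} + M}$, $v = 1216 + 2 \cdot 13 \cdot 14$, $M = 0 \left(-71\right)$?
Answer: $- \frac{5475753}{3128} \approx -1750.6$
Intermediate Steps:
$O{\left(C,t \right)} = \frac{2 C}{3}$
$M = 0$
$v = 1580$ ($v = 1216 + 26 \cdot 14 = 1216 + 364 = 1580$)
$w = \frac{404}{1173}$ ($w = 404 \cdot \frac{1}{1173} = \frac{404}{1173} \approx 0.34442$)
$K = - \frac{533513}{3128}$ ($K = \frac{\frac{404}{1173} - 910}{\frac{2}{3} \cdot 8 + 0} = - \frac{1067026}{1173 \left(\frac{16}{3} + 0\right)} = - \frac{1067026}{1173 \cdot \frac{16}{3}} = \left(- \frac{1067026}{1173}\right) \frac{3}{16} = - \frac{533513}{3128} \approx -170.56$)
$K - v = - \frac{533513}{3128} - 1580 = - \frac{5475753}{3128}$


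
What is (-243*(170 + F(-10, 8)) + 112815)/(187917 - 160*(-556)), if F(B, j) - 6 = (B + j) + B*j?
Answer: 89973/276877 ≈ 0.32496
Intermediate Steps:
F(B, j) = 6 + B + j + B*j (F(B, j) = 6 + ((B + j) + B*j) = 6 + (B + j + B*j) = 6 + B + j + B*j)
(-243*(170 + F(-10, 8)) + 112815)/(187917 - 160*(-556)) = (-243*(170 + (6 - 10 + 8 - 10*8)) + 112815)/(187917 - 160*(-556)) = (-243*(170 + (6 - 10 + 8 - 80)) + 112815)/(187917 + 88960) = (-243*(170 - 76) + 112815)/276877 = (-243*94 + 112815)*(1/276877) = (-22842 + 112815)*(1/276877) = 89973*(1/276877) = 89973/276877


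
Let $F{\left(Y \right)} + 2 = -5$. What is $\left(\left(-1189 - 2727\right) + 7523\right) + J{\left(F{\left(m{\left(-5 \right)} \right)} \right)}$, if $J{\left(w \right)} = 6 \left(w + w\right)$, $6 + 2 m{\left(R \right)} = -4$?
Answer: $3523$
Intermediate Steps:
$m{\left(R \right)} = -5$ ($m{\left(R \right)} = -3 + \frac{1}{2} \left(-4\right) = -3 - 2 = -5$)
$F{\left(Y \right)} = -7$ ($F{\left(Y \right)} = -2 - 5 = -7$)
$J{\left(w \right)} = 12 w$ ($J{\left(w \right)} = 6 \cdot 2 w = 12 w$)
$\left(\left(-1189 - 2727\right) + 7523\right) + J{\left(F{\left(m{\left(-5 \right)} \right)} \right)} = \left(\left(-1189 - 2727\right) + 7523\right) + 12 \left(-7\right) = \left(-3916 + 7523\right) - 84 = 3607 - 84 = 3523$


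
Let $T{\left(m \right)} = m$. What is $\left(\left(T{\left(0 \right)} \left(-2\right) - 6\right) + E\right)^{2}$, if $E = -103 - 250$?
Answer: $128881$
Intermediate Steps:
$E = -353$
$\left(\left(T{\left(0 \right)} \left(-2\right) - 6\right) + E\right)^{2} = \left(\left(0 \left(-2\right) - 6\right) - 353\right)^{2} = \left(\left(0 - 6\right) - 353\right)^{2} = \left(-6 - 353\right)^{2} = \left(-359\right)^{2} = 128881$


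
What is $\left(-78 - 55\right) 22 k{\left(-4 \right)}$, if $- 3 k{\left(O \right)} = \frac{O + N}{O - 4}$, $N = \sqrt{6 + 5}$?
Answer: $\frac{1463}{3} - \frac{1463 \sqrt{11}}{12} \approx 83.315$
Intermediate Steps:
$N = \sqrt{11} \approx 3.3166$
$k{\left(O \right)} = - \frac{O + \sqrt{11}}{3 \left(-4 + O\right)}$ ($k{\left(O \right)} = - \frac{\left(O + \sqrt{11}\right) \frac{1}{O - 4}}{3} = - \frac{\left(O + \sqrt{11}\right) \frac{1}{-4 + O}}{3} = - \frac{\frac{1}{-4 + O} \left(O + \sqrt{11}\right)}{3} = - \frac{O + \sqrt{11}}{3 \left(-4 + O\right)}$)
$\left(-78 - 55\right) 22 k{\left(-4 \right)} = \left(-78 - 55\right) 22 \frac{\left(-1\right) \left(-4\right) - \sqrt{11}}{3 \left(-4 - 4\right)} = - 133 \cdot 22 \frac{4 - \sqrt{11}}{3 \left(-8\right)} = - 133 \cdot 22 \cdot \frac{1}{3} \left(- \frac{1}{8}\right) \left(4 - \sqrt{11}\right) = - 133 \cdot 22 \left(- \frac{1}{6} + \frac{\sqrt{11}}{24}\right) = - 133 \left(- \frac{11}{3} + \frac{11 \sqrt{11}}{12}\right) = \frac{1463}{3} - \frac{1463 \sqrt{11}}{12}$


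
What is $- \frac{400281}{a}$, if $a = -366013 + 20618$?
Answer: $\frac{400281}{345395} \approx 1.1589$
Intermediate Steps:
$a = -345395$
$- \frac{400281}{a} = - \frac{400281}{-345395} = \left(-400281\right) \left(- \frac{1}{345395}\right) = \frac{400281}{345395}$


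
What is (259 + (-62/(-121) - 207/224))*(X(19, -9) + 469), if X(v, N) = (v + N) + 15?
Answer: 1731167919/13552 ≈ 1.2774e+5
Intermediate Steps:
X(v, N) = 15 + N + v (X(v, N) = (N + v) + 15 = 15 + N + v)
(259 + (-62/(-121) - 207/224))*(X(19, -9) + 469) = (259 + (-62/(-121) - 207/224))*((15 - 9 + 19) + 469) = (259 + (-62*(-1/121) - 207*1/224))*(25 + 469) = (259 + (62/121 - 207/224))*494 = (259 - 11159/27104)*494 = (7008777/27104)*494 = 1731167919/13552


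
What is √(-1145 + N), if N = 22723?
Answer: √21578 ≈ 146.89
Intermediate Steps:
√(-1145 + N) = √(-1145 + 22723) = √21578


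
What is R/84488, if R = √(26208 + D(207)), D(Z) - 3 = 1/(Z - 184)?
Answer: 17*√47978/1943224 ≈ 0.0019162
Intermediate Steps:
D(Z) = 3 + 1/(-184 + Z) (D(Z) = 3 + 1/(Z - 184) = 3 + 1/(-184 + Z))
R = 17*√47978/23 (R = √(26208 + (-551 + 3*207)/(-184 + 207)) = √(26208 + (-551 + 621)/23) = √(26208 + (1/23)*70) = √(26208 + 70/23) = √(602854/23) = 17*√47978/23 ≈ 161.90)
R/84488 = (17*√47978/23)/84488 = (17*√47978/23)*(1/84488) = 17*√47978/1943224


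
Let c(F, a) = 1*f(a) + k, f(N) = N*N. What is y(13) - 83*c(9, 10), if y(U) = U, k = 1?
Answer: -8370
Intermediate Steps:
f(N) = N**2
c(F, a) = 1 + a**2 (c(F, a) = 1*a**2 + 1 = a**2 + 1 = 1 + a**2)
y(13) - 83*c(9, 10) = 13 - 83*(1 + 10**2) = 13 - 83*(1 + 100) = 13 - 83*101 = 13 - 8383 = -8370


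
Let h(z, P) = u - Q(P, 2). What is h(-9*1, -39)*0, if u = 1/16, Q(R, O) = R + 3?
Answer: 0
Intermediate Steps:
Q(R, O) = 3 + R
u = 1/16 ≈ 0.062500
h(z, P) = -47/16 - P (h(z, P) = 1/16 - (3 + P) = 1/16 + (-3 - P) = -47/16 - P)
h(-9*1, -39)*0 = (-47/16 - 1*(-39))*0 = (-47/16 + 39)*0 = (577/16)*0 = 0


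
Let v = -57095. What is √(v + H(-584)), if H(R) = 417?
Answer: I*√56678 ≈ 238.07*I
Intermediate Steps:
√(v + H(-584)) = √(-57095 + 417) = √(-56678) = I*√56678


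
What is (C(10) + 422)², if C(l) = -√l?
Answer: (422 - √10)² ≈ 1.7543e+5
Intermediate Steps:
(C(10) + 422)² = (-√10 + 422)² = (422 - √10)²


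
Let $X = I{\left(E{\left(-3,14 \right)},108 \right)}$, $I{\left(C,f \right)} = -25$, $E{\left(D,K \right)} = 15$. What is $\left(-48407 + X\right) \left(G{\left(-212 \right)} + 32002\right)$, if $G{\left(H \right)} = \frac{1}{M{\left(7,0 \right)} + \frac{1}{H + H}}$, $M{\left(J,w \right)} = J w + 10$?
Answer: $- \frac{2190045025888}{1413} \approx -1.5499 \cdot 10^{9}$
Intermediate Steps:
$M{\left(J,w \right)} = 10 + J w$
$G{\left(H \right)} = \frac{1}{10 + \frac{1}{2 H}}$ ($G{\left(H \right)} = \frac{1}{\left(10 + 7 \cdot 0\right) + \frac{1}{H + H}} = \frac{1}{\left(10 + 0\right) + \frac{1}{2 H}} = \frac{1}{10 + \frac{1}{2 H}}$)
$X = -25$
$\left(-48407 + X\right) \left(G{\left(-212 \right)} + 32002\right) = \left(-48407 - 25\right) \left(2 \left(-212\right) \frac{1}{1 + 20 \left(-212\right)} + 32002\right) = - 48432 \left(2 \left(-212\right) \frac{1}{1 - 4240} + 32002\right) = - 48432 \left(2 \left(-212\right) \frac{1}{-4239} + 32002\right) = - 48432 \left(2 \left(-212\right) \left(- \frac{1}{4239}\right) + 32002\right) = - 48432 \left(\frac{424}{4239} + 32002\right) = \left(-48432\right) \frac{135656902}{4239} = - \frac{2190045025888}{1413}$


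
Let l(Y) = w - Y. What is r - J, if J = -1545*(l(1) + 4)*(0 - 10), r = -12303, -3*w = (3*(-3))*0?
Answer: -58653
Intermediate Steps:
w = 0 (w = -3*(-3)*0/3 = -(-3)*0 = -1/3*0 = 0)
l(Y) = -Y (l(Y) = 0 - Y = -Y)
J = 46350 (J = -1545*(-1*1 + 4)*(0 - 10) = -1545*(-1 + 4)*(-10) = -4635*(-10) = -1545*(-30) = 46350)
r - J = -12303 - 1*46350 = -12303 - 46350 = -58653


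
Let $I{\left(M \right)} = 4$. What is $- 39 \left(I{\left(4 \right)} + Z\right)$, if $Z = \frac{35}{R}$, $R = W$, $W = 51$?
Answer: $- \frac{3107}{17} \approx -182.76$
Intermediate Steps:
$R = 51$
$Z = \frac{35}{51} \approx 0.68627$
$- 39 \left(I{\left(4 \right)} + Z\right) = - 39 \left(4 + \frac{35}{51}\right) = \left(-39\right) \frac{239}{51} = - \frac{3107}{17}$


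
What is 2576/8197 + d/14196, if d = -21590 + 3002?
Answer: -1378535/1385293 ≈ -0.99512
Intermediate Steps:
d = -18588
2576/8197 + d/14196 = 2576/8197 - 18588/14196 = 2576*(1/8197) - 18588*1/14196 = 368/1171 - 1549/1183 = -1378535/1385293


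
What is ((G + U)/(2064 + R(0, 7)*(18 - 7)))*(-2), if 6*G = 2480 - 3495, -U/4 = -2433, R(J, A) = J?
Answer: -57377/6192 ≈ -9.2663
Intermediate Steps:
U = 9732 (U = -4*(-2433) = 9732)
G = -1015/6 (G = (2480 - 3495)/6 = (1/6)*(-1015) = -1015/6 ≈ -169.17)
((G + U)/(2064 + R(0, 7)*(18 - 7)))*(-2) = ((-1015/6 + 9732)/(2064 + 0*(18 - 7)))*(-2) = (57377/(6*(2064 + 0*11)))*(-2) = (57377/(6*(2064 + 0)))*(-2) = ((57377/6)/2064)*(-2) = ((57377/6)*(1/2064))*(-2) = (57377/12384)*(-2) = -57377/6192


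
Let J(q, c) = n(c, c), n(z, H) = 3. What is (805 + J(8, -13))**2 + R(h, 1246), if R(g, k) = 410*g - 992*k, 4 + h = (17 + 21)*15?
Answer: -351108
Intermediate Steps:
J(q, c) = 3
h = 566 (h = -4 + (17 + 21)*15 = -4 + 38*15 = -4 + 570 = 566)
R(g, k) = -992*k + 410*g
(805 + J(8, -13))**2 + R(h, 1246) = (805 + 3)**2 + (-992*1246 + 410*566) = 808**2 + (-1236032 + 232060) = 652864 - 1003972 = -351108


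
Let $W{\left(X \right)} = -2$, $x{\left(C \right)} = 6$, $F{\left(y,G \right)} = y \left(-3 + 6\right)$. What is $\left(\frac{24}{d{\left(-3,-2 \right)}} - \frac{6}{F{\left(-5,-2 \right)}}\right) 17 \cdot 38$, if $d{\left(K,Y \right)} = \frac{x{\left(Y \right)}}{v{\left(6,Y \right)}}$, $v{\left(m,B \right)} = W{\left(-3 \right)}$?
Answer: $- \frac{24548}{5} \approx -4909.6$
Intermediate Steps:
$F{\left(y,G \right)} = 3 y$ ($F{\left(y,G \right)} = y 3 = 3 y$)
$v{\left(m,B \right)} = -2$
$d{\left(K,Y \right)} = -3$ ($d{\left(K,Y \right)} = \frac{6}{-2} = 6 \left(- \frac{1}{2}\right) = -3$)
$\left(\frac{24}{d{\left(-3,-2 \right)}} - \frac{6}{F{\left(-5,-2 \right)}}\right) 17 \cdot 38 = \left(\frac{24}{-3} - \frac{6}{3 \left(-5\right)}\right) 17 \cdot 38 = \left(24 \left(- \frac{1}{3}\right) - \frac{6}{-15}\right) 17 \cdot 38 = \left(-8 - - \frac{2}{5}\right) 17 \cdot 38 = \left(-8 + \frac{2}{5}\right) 17 \cdot 38 = \left(- \frac{38}{5}\right) 17 \cdot 38 = \left(- \frac{646}{5}\right) 38 = - \frac{24548}{5}$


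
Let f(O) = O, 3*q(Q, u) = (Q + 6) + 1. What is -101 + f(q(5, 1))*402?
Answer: 1507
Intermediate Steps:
q(Q, u) = 7/3 + Q/3 (q(Q, u) = ((Q + 6) + 1)/3 = ((6 + Q) + 1)/3 = (7 + Q)/3 = 7/3 + Q/3)
-101 + f(q(5, 1))*402 = -101 + (7/3 + (⅓)*5)*402 = -101 + (7/3 + 5/3)*402 = -101 + 4*402 = -101 + 1608 = 1507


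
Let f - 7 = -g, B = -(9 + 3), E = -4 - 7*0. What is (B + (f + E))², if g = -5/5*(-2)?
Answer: 121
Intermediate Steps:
g = 2 (g = -5*⅕*(-2) = -1*(-2) = 2)
E = -4 (E = -4 + 0 = -4)
B = -12 (B = -1*12 = -12)
f = 5 (f = 7 - 1*2 = 7 - 2 = 5)
(B + (f + E))² = (-12 + (5 - 4))² = (-12 + 1)² = (-11)² = 121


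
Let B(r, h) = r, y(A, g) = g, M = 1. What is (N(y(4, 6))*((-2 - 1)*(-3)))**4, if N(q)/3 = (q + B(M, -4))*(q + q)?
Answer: 26458925342976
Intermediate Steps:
N(q) = 6*q*(1 + q) (N(q) = 3*((q + 1)*(q + q)) = 3*((1 + q)*(2*q)) = 3*(2*q*(1 + q)) = 6*q*(1 + q))
(N(y(4, 6))*((-2 - 1)*(-3)))**4 = ((6*6*(1 + 6))*((-2 - 1)*(-3)))**4 = ((6*6*7)*(-3*(-3)))**4 = (252*9)**4 = 2268**4 = 26458925342976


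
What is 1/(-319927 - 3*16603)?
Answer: -1/369736 ≈ -2.7046e-6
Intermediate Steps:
1/(-319927 - 3*16603) = 1/(-319927 - 49809) = 1/(-369736) = -1/369736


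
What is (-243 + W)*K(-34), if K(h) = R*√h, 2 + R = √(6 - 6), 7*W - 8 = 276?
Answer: 2834*I*√34/7 ≈ 2360.7*I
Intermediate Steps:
W = 284/7 (W = 8/7 + (⅐)*276 = 8/7 + 276/7 = 284/7 ≈ 40.571)
R = -2 (R = -2 + √(6 - 6) = -2 + √0 = -2 + 0 = -2)
K(h) = -2*√h
(-243 + W)*K(-34) = (-243 + 284/7)*(-2*I*√34) = -(-2834)*I*√34/7 = 2834*I*√34/7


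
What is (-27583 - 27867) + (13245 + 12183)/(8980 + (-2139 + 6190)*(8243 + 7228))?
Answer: -3475716930022/62682001 ≈ -55450.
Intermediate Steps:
(-27583 - 27867) + (13245 + 12183)/(8980 + (-2139 + 6190)*(8243 + 7228)) = -55450 + 25428/(8980 + 4051*15471) = -55450 + 25428/(8980 + 62673021) = -55450 + 25428/62682001 = -3475716930022/62682001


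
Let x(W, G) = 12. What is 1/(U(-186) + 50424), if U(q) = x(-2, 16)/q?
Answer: 31/1563142 ≈ 1.9832e-5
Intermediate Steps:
U(q) = 12/q
1/(U(-186) + 50424) = 1/(12/(-186) + 50424) = 1/(12*(-1/186) + 50424) = 1/(-2/31 + 50424) = 1/(1563142/31) = 31/1563142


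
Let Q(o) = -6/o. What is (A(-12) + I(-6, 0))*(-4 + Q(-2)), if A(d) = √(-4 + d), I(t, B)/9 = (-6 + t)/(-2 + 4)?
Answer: 54 - 4*I ≈ 54.0 - 4.0*I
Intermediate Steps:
I(t, B) = -27 + 9*t/2 (I(t, B) = 9*((-6 + t)/(-2 + 4)) = 9*((-6 + t)/2) = 9*((-6 + t)*(½)) = 9*(-3 + t/2) = -27 + 9*t/2)
(A(-12) + I(-6, 0))*(-4 + Q(-2)) = (√(-4 - 12) + (-27 + (9/2)*(-6)))*(-4 - 6/(-2)) = (√(-16) + (-27 - 27))*(-4 - 6*(-½)) = (4*I - 54)*(-4 + 3) = (-54 + 4*I)*(-1) = 54 - 4*I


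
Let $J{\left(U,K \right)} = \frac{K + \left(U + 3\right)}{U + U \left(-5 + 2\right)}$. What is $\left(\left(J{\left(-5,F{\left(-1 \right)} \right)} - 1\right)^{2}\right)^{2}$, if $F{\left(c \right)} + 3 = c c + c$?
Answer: $\frac{81}{16} \approx 5.0625$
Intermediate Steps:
$F{\left(c \right)} = -3 + c + c^{2}$ ($F{\left(c \right)} = -3 + \left(c c + c\right) = -3 + \left(c^{2} + c\right) = -3 + \left(c + c^{2}\right) = -3 + c + c^{2}$)
$J{\left(U,K \right)} = - \frac{3 + K + U}{2 U}$ ($J{\left(U,K \right)} = \frac{K + \left(3 + U\right)}{U + U \left(-3\right)} = \frac{3 + K + U}{U - 3 U} = \frac{3 + K + U}{\left(-2\right) U} = \left(3 + K + U\right) \left(- \frac{1}{2 U}\right) = - \frac{3 + K + U}{2 U}$)
$\left(\left(J{\left(-5,F{\left(-1 \right)} \right)} - 1\right)^{2}\right)^{2} = \left(\left(\frac{-3 - \left(-3 - 1 + \left(-1\right)^{2}\right) - -5}{2 \left(-5\right)} - 1\right)^{2}\right)^{2} = \left(\left(\frac{1}{2} \left(- \frac{1}{5}\right) \left(-3 - \left(-3 - 1 + 1\right) + 5\right) - 1\right)^{2}\right)^{2} = \left(\left(\frac{1}{2} \left(- \frac{1}{5}\right) \left(-3 - -3 + 5\right) - 1\right)^{2}\right)^{2} = \left(\left(\frac{1}{2} \left(- \frac{1}{5}\right) \left(-3 + 3 + 5\right) - 1\right)^{2}\right)^{2} = \left(\left(\frac{1}{2} \left(- \frac{1}{5}\right) 5 - 1\right)^{2}\right)^{2} = \left(\left(- \frac{1}{2} - 1\right)^{2}\right)^{2} = \left(\left(- \frac{3}{2}\right)^{2}\right)^{2} = \left(\frac{9}{4}\right)^{2} = \frac{81}{16}$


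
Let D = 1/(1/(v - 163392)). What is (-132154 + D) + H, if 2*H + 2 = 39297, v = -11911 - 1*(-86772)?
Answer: -402075/2 ≈ -2.0104e+5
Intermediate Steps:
v = 74861 (v = -11911 + 86772 = 74861)
H = 39295/2 (H = -1 + (½)*39297 = -1 + 39297/2 = 39295/2 ≈ 19648.)
D = -88531 (D = 1/(1/(74861 - 163392)) = 1/(1/(-88531)) = 1/(-1/88531) = -88531)
(-132154 + D) + H = (-132154 - 88531) + 39295/2 = -220685 + 39295/2 = -402075/2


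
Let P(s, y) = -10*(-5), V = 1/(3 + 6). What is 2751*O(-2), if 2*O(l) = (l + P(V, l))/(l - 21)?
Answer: -66024/23 ≈ -2870.6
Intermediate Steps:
V = ⅑ (V = 1/9 = ⅑ ≈ 0.11111)
P(s, y) = 50 (P(s, y) = -5*(-10) = 50)
O(l) = (50 + l)/(2*(-21 + l)) (O(l) = ((l + 50)/(l - 21))/2 = ((50 + l)/(-21 + l))/2 = (50 + l)/(2*(-21 + l)))
2751*O(-2) = 2751*((50 - 2)/(2*(-21 - 2))) = 2751*((½)*48/(-23)) = 2751*((½)*(-1/23)*48) = 2751*(-24/23) = -66024/23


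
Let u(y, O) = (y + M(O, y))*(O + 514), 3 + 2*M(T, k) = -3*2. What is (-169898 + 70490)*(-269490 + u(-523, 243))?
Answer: 66484815960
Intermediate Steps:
M(T, k) = -9/2 (M(T, k) = -3/2 + (-3*2)/2 = -3/2 + (½)*(-6) = -3/2 - 3 = -9/2)
u(y, O) = (514 + O)*(-9/2 + y) (u(y, O) = (y - 9/2)*(O + 514) = (-9/2 + y)*(514 + O) = (514 + O)*(-9/2 + y))
(-169898 + 70490)*(-269490 + u(-523, 243)) = (-169898 + 70490)*(-269490 + (-2313 + 514*(-523) - 9/2*243 + 243*(-523))) = -99408*(-269490 + (-2313 - 268822 - 2187/2 - 127089)) = -99408*(-269490 - 798635/2) = -99408*(-1337615/2) = 66484815960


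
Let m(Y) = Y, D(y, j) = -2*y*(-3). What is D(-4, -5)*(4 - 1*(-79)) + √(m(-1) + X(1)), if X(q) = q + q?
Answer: -1991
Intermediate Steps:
X(q) = 2*q
D(y, j) = 6*y
D(-4, -5)*(4 - 1*(-79)) + √(m(-1) + X(1)) = (6*(-4))*(4 - 1*(-79)) + √(-1 + 2*1) = -24*(4 + 79) + √(-1 + 2) = -24*83 + √1 = -1992 + 1 = -1991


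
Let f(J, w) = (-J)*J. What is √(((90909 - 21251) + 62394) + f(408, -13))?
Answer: 2*I*√8603 ≈ 185.5*I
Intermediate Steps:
f(J, w) = -J²
√(((90909 - 21251) + 62394) + f(408, -13)) = √(((90909 - 21251) + 62394) - 1*408²) = √((69658 + 62394) - 1*166464) = √(132052 - 166464) = √(-34412) = 2*I*√8603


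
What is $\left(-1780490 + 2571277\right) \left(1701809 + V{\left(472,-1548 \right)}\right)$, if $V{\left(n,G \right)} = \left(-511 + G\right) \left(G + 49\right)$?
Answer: $3786485852750$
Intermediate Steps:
$V{\left(n,G \right)} = \left(-511 + G\right) \left(49 + G\right)$
$\left(-1780490 + 2571277\right) \left(1701809 + V{\left(472,-1548 \right)}\right) = \left(-1780490 + 2571277\right) \left(1701809 - \left(-690137 - 2396304\right)\right) = 790787 \left(1701809 + \left(-25039 + 2396304 + 715176\right)\right) = 790787 \left(1701809 + 3086441\right) = 790787 \cdot 4788250 = 3786485852750$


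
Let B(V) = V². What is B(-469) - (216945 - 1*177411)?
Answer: 180427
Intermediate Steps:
B(-469) - (216945 - 1*177411) = (-469)² - (216945 - 1*177411) = 219961 - (216945 - 177411) = 219961 - 1*39534 = 219961 - 39534 = 180427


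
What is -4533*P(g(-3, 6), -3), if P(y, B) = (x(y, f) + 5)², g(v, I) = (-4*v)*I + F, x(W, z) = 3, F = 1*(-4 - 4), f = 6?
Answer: -290112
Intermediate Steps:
F = -8 (F = 1*(-8) = -8)
g(v, I) = -8 - 4*I*v (g(v, I) = (-4*v)*I - 8 = -4*I*v - 8 = -8 - 4*I*v)
P(y, B) = 64 (P(y, B) = (3 + 5)² = 8² = 64)
-4533*P(g(-3, 6), -3) = -4533*64 = -290112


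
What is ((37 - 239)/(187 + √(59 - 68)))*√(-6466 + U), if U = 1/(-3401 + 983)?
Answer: 101*I*√37804919802*(-187 + 3*I)/42288402 ≈ -1.3931 - 86.839*I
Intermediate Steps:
U = -1/2418 (U = 1/(-2418) = -1/2418 ≈ -0.00041356)
((37 - 239)/(187 + √(59 - 68)))*√(-6466 + U) = ((37 - 239)/(187 + √(59 - 68)))*√(-6466 - 1/2418) = (-202/(187 + √(-9)))*√(-15634789/2418) = (-202*(187 - 3*I)/34978)*(I*√37804919802/2418) = (-101*(187 - 3*I)/17489)*(I*√37804919802/2418) = -101*I*√37804919802*(187 - 3*I)/42288402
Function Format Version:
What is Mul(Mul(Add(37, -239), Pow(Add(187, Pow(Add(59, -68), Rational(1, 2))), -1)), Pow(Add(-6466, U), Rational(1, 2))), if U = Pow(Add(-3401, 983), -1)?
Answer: Mul(Rational(101, 42288402), I, Pow(37804919802, Rational(1, 2)), Add(-187, Mul(3, I))) ≈ Add(-1.3931, Mul(-86.839, I))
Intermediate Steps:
U = Rational(-1, 2418) (U = Pow(-2418, -1) = Rational(-1, 2418) ≈ -0.00041356)
Mul(Mul(Add(37, -239), Pow(Add(187, Pow(Add(59, -68), Rational(1, 2))), -1)), Pow(Add(-6466, U), Rational(1, 2))) = Mul(Mul(Add(37, -239), Pow(Add(187, Pow(Add(59, -68), Rational(1, 2))), -1)), Pow(Add(-6466, Rational(-1, 2418)), Rational(1, 2))) = Mul(Mul(-202, Pow(Add(187, Pow(-9, Rational(1, 2))), -1)), Pow(Rational(-15634789, 2418), Rational(1, 2))) = Mul(Mul(-202, Pow(Add(187, Mul(3, I)), -1)), Mul(Rational(1, 2418), I, Pow(37804919802, Rational(1, 2)))) = Mul(Mul(-202, Mul(Rational(1, 34978), Add(187, Mul(-3, I)))), Mul(Rational(1, 2418), I, Pow(37804919802, Rational(1, 2)))) = Mul(Mul(Rational(-101, 17489), Add(187, Mul(-3, I))), Mul(Rational(1, 2418), I, Pow(37804919802, Rational(1, 2)))) = Mul(Rational(-101, 42288402), I, Pow(37804919802, Rational(1, 2)), Add(187, Mul(-3, I)))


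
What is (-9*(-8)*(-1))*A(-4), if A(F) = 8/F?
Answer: 144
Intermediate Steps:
(-9*(-8)*(-1))*A(-4) = (-9*(-8)*(-1))*(8/(-4)) = (72*(-1))*(8*(-¼)) = -72*(-2) = 144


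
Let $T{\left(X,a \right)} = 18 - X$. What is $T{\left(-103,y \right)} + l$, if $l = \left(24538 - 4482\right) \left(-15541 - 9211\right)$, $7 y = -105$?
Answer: $-496425991$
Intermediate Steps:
$y = -15$ ($y = \frac{1}{7} \left(-105\right) = -15$)
$l = -496426112$ ($l = 20056 \left(-24752\right) = -496426112$)
$T{\left(-103,y \right)} + l = \left(18 - -103\right) - 496426112 = \left(18 + 103\right) - 496426112 = 121 - 496426112 = -496425991$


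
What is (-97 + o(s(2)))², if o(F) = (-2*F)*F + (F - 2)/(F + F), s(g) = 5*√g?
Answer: 3861227/100 + 393*√2/10 ≈ 38668.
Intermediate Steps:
o(F) = -2*F² + (-2 + F)/(2*F) (o(F) = -2*F² + (-2 + F)/((2*F)) = -2*F² + (-2 + F)*(1/(2*F)) = -2*F² + (-2 + F)/(2*F))
(-97 + o(s(2)))² = (-97 + (-2 + 5*√2 - 4*250*√2)/(2*((5*√2))))² = (-97 + (√2/10)*(-2 + 5*√2 - 1000*√2)/2)² = (-97 + (√2/10)*(-2 - 995*√2)/2)² = (-97 + √2*(-2 - 995*√2)/20)²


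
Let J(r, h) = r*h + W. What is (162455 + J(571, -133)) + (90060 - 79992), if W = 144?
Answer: 96724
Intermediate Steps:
J(r, h) = 144 + h*r (J(r, h) = r*h + 144 = h*r + 144 = 144 + h*r)
(162455 + J(571, -133)) + (90060 - 79992) = (162455 + (144 - 133*571)) + (90060 - 79992) = (162455 + (144 - 75943)) + 10068 = (162455 - 75799) + 10068 = 86656 + 10068 = 96724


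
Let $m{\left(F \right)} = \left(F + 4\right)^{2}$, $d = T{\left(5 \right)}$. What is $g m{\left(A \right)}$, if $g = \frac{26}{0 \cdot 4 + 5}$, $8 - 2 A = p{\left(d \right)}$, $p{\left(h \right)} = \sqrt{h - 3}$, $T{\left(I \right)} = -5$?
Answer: $\frac{1612}{5} - \frac{416 i \sqrt{2}}{5} \approx 322.4 - 117.66 i$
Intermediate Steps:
$d = -5$
$p{\left(h \right)} = \sqrt{-3 + h}$
$A = 4 - i \sqrt{2}$ ($A = 4 - \frac{\sqrt{-3 - 5}}{2} = 4 - \frac{\sqrt{-8}}{2} = 4 - \frac{2 i \sqrt{2}}{2} = 4 - i \sqrt{2} \approx 4.0 - 1.4142 i$)
$m{\left(F \right)} = \left(4 + F\right)^{2}$
$g = \frac{26}{5}$ ($g = \frac{26}{0 + 5} = \frac{26}{5} \approx 5.2$)
$g m{\left(A \right)} = \frac{26 \left(4 + \left(4 - i \sqrt{2}\right)\right)^{2}}{5} = \frac{26 \left(8 - i \sqrt{2}\right)^{2}}{5}$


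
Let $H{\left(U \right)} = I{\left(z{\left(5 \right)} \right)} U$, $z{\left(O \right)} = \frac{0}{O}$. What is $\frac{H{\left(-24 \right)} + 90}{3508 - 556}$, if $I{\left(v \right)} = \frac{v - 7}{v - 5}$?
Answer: $\frac{47}{2460} \approx 0.019106$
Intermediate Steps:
$z{\left(O \right)} = 0$
$I{\left(v \right)} = \frac{-7 + v}{-5 + v}$
$H{\left(U \right)} = \frac{7 U}{5}$ ($H{\left(U \right)} = \frac{-7 + 0}{-5 + 0} U = \frac{1}{-5} \left(-7\right) U = \left(- \frac{1}{5}\right) \left(-7\right) U = \frac{7 U}{5}$)
$\frac{H{\left(-24 \right)} + 90}{3508 - 556} = \frac{\frac{7}{5} \left(-24\right) + 90}{3508 - 556} = \frac{- \frac{168}{5} + 90}{2952} = \frac{282}{5} \cdot \frac{1}{2952} = \frac{47}{2460}$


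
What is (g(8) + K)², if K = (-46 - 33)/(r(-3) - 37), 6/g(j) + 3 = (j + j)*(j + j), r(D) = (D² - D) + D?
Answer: 406224025/50183056 ≈ 8.0948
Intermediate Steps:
r(D) = D²
g(j) = 6/(-3 + 4*j²) (g(j) = 6/(-3 + (j + j)*(j + j)) = 6/(-3 + (2*j)*(2*j)) = 6/(-3 + 4*j²))
K = 79/28 (K = (-46 - 33)/((-3)² - 37) = -79/(9 - 37) = -79/(-28) = -79*(-1/28) = 79/28 ≈ 2.8214)
(g(8) + K)² = (6/(-3 + 4*8²) + 79/28)² = (6/(-3 + 4*64) + 79/28)² = (6/(-3 + 256) + 79/28)² = (6/253 + 79/28)² = (20155/7084)² = 406224025/50183056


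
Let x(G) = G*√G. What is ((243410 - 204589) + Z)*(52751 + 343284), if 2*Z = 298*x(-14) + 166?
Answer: 15407345640 - 826129010*I*√14 ≈ 1.5407e+10 - 3.0911e+9*I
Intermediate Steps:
x(G) = G^(3/2)
Z = 83 - 2086*I*√14 (Z = (298*(-14)^(3/2) + 166)/2 = (298*(-14*I*√14) + 166)/2 = (-4172*I*√14 + 166)/2 = (166 - 4172*I*√14)/2 = 83 - 2086*I*√14 ≈ 83.0 - 7805.1*I)
((243410 - 204589) + Z)*(52751 + 343284) = ((243410 - 204589) + (83 - 2086*I*√14))*(52751 + 343284) = (38821 + (83 - 2086*I*√14))*396035 = (38904 - 2086*I*√14)*396035 = 15407345640 - 826129010*I*√14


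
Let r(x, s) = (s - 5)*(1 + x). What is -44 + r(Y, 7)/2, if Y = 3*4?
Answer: -31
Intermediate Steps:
Y = 12
r(x, s) = (1 + x)*(-5 + s) (r(x, s) = (-5 + s)*(1 + x) = (1 + x)*(-5 + s))
-44 + r(Y, 7)/2 = -44 + (-5 + 7 - 5*12 + 7*12)/2 = -44 + (-5 + 7 - 60 + 84)/2 = -44 + (½)*26 = -44 + 13 = -31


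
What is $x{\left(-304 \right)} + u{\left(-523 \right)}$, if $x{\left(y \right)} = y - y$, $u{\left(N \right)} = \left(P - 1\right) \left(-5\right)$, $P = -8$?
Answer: $45$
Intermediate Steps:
$u{\left(N \right)} = 45$ ($u{\left(N \right)} = \left(-8 - 1\right) \left(-5\right) = \left(-9\right) \left(-5\right) = 45$)
$x{\left(y \right)} = 0$
$x{\left(-304 \right)} + u{\left(-523 \right)} = 0 + 45 = 45$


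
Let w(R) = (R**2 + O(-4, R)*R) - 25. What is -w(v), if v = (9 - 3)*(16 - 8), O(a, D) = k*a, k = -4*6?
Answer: -6887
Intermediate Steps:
k = -24
O(a, D) = -24*a
v = 48 (v = 6*8 = 48)
w(R) = -25 + R**2 + 96*R (w(R) = (R**2 + (-24*(-4))*R) - 25 = (R**2 + 96*R) - 25 = -25 + R**2 + 96*R)
-w(v) = -(-25 + 48**2 + 96*48) = -(-25 + 2304 + 4608) = -1*6887 = -6887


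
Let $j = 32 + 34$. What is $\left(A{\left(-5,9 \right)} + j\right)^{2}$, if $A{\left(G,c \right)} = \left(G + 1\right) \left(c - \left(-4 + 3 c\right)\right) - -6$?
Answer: $16384$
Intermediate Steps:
$j = 66$
$A{\left(G,c \right)} = 6 + \left(1 + G\right) \left(4 - 2 c\right)$ ($A{\left(G,c \right)} = \left(1 + G\right) \left(4 - 2 c\right) + 6 = 6 + \left(1 + G\right) \left(4 - 2 c\right)$)
$\left(A{\left(-5,9 \right)} + j\right)^{2} = \left(\left(10 - 18 + 4 \left(-5\right) - \left(-10\right) 9\right) + 66\right)^{2} = \left(\left(10 - 18 - 20 + 90\right) + 66\right)^{2} = \left(62 + 66\right)^{2} = 128^{2} = 16384$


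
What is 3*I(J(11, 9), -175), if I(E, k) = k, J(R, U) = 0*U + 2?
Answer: -525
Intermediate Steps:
J(R, U) = 2 (J(R, U) = 0 + 2 = 2)
3*I(J(11, 9), -175) = 3*(-175) = -525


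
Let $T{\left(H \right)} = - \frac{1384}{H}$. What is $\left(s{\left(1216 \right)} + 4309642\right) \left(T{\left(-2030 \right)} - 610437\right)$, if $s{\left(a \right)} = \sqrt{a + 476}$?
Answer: $- \frac{2670223425285046}{1015} - \frac{3717557178 \sqrt{47}}{1015} \approx -2.6308 \cdot 10^{12}$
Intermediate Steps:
$s{\left(a \right)} = \sqrt{476 + a}$
$\left(s{\left(1216 \right)} + 4309642\right) \left(T{\left(-2030 \right)} - 610437\right) = \left(\sqrt{476 + 1216} + 4309642\right) \left(- \frac{1384}{-2030} - 610437\right) = \left(\sqrt{1692} + 4309642\right) \left(\left(-1384\right) \left(- \frac{1}{2030}\right) - 610437\right) = \left(6 \sqrt{47} + 4309642\right) \left(\frac{692}{1015} - 610437\right) = \left(4309642 + 6 \sqrt{47}\right) \left(- \frac{619592863}{1015}\right) = - \frac{2670223425285046}{1015} - \frac{3717557178 \sqrt{47}}{1015}$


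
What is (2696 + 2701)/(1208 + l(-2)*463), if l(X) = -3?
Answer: -5397/181 ≈ -29.818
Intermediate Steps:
(2696 + 2701)/(1208 + l(-2)*463) = (2696 + 2701)/(1208 - 3*463) = 5397/(1208 - 1389) = 5397/(-181) = 5397*(-1/181) = -5397/181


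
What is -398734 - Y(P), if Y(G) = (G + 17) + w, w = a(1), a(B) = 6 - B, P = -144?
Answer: -398612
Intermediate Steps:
w = 5 (w = 6 - 1*1 = 6 - 1 = 5)
Y(G) = 22 + G (Y(G) = (G + 17) + 5 = (17 + G) + 5 = 22 + G)
-398734 - Y(P) = -398734 - (22 - 144) = -398734 - 1*(-122) = -398734 + 122 = -398612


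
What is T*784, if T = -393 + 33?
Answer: -282240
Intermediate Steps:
T = -360
T*784 = -360*784 = -282240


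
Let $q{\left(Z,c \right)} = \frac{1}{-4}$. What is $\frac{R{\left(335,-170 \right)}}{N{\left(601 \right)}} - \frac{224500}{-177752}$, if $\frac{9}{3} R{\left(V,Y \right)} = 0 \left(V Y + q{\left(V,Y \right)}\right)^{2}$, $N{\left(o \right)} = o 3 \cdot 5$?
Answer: $\frac{56125}{44438} \approx 1.263$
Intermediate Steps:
$N{\left(o \right)} = 15 o$ ($N{\left(o \right)} = 3 o 5 = 15 o$)
$q{\left(Z,c \right)} = - \frac{1}{4}$
$R{\left(V,Y \right)} = 0$ ($R{\left(V,Y \right)} = \frac{0 \left(V Y - \frac{1}{4}\right)^{2}}{3} = \frac{0 \left(- \frac{1}{4} + V Y\right)^{2}}{3} = \frac{1}{3} \cdot 0 = 0$)
$\frac{R{\left(335,-170 \right)}}{N{\left(601 \right)}} - \frac{224500}{-177752} = \frac{0}{15 \cdot 601} - \frac{224500}{-177752} = \frac{0}{9015} - - \frac{56125}{44438} = 0 \cdot \frac{1}{9015} + \frac{56125}{44438} = 0 + \frac{56125}{44438} = \frac{56125}{44438}$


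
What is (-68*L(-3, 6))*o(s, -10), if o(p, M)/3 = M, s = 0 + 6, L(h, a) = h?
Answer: -6120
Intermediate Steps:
s = 6
o(p, M) = 3*M
(-68*L(-3, 6))*o(s, -10) = (-68*(-3))*(3*(-10)) = 204*(-30) = -6120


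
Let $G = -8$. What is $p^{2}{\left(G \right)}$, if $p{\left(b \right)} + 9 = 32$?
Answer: $529$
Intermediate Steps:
$p{\left(b \right)} = 23$ ($p{\left(b \right)} = -9 + 32 = 23$)
$p^{2}{\left(G \right)} = 23^{2} = 529$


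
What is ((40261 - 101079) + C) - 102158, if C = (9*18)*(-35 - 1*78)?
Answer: -181282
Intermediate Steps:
C = -18306 (C = 162*(-35 - 78) = 162*(-113) = -18306)
((40261 - 101079) + C) - 102158 = ((40261 - 101079) - 18306) - 102158 = (-60818 - 18306) - 102158 = -79124 - 102158 = -181282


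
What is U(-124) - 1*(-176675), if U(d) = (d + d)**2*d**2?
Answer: 945862179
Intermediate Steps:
U(d) = 4*d**4 (U(d) = (2*d)**2*d**2 = (4*d**2)*d**2 = 4*d**4)
U(-124) - 1*(-176675) = 4*(-124)**4 - 1*(-176675) = 4*236421376 + 176675 = 945685504 + 176675 = 945862179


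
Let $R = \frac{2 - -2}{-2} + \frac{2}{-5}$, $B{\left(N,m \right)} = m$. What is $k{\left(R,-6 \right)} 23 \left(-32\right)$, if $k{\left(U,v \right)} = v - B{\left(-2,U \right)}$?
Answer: $\frac{13248}{5} \approx 2649.6$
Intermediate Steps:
$R = - \frac{12}{5}$ ($R = \left(2 + 2\right) \left(- \frac{1}{2}\right) + 2 \left(- \frac{1}{5}\right) = 4 \left(- \frac{1}{2}\right) - \frac{2}{5} = -2 - \frac{2}{5} = - \frac{12}{5} \approx -2.4$)
$k{\left(U,v \right)} = v - U$
$k{\left(R,-6 \right)} 23 \left(-32\right) = \left(-6 - - \frac{12}{5}\right) 23 \left(-32\right) = \left(-6 + \frac{12}{5}\right) 23 \left(-32\right) = \left(- \frac{18}{5}\right) 23 \left(-32\right) = \left(- \frac{414}{5}\right) \left(-32\right) = \frac{13248}{5}$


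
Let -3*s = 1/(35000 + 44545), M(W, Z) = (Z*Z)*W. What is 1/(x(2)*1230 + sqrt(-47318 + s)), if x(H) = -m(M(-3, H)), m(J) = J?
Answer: 3522252600/51999740106931 - 3*I*sqrt(299400245635465)/51999740106931 ≈ 6.7736e-5 - 9.9827e-7*I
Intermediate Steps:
M(W, Z) = W*Z**2 (M(W, Z) = Z**2*W = W*Z**2)
s = -1/238635 (s = -1/(3*(35000 + 44545)) = -1/3/79545 = -1/3*1/79545 = -1/238635 ≈ -4.1905e-6)
x(H) = 3*H**2 (x(H) = -(-3)*H**2 = 3*H**2)
1/(x(2)*1230 + sqrt(-47318 + s)) = 1/((3*2**2)*1230 + sqrt(-47318 - 1/238635)) = 1/((3*4)*1230 + sqrt(-11291730931/238635)) = 1/(12*1230 + I*sqrt(299400245635465)/79545) = 1/(14760 + I*sqrt(299400245635465)/79545)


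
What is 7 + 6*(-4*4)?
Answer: -89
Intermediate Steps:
7 + 6*(-4*4) = 7 + 6*(-1*16) = 7 + 6*(-16) = 7 - 96 = -89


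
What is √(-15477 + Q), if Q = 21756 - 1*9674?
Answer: I*√3395 ≈ 58.267*I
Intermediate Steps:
Q = 12082 (Q = 21756 - 9674 = 12082)
√(-15477 + Q) = √(-15477 + 12082) = √(-3395) = I*√3395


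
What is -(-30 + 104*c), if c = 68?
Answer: -7042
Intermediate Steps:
-(-30 + 104*c) = -(-30 + 104*68) = -(-30 + 7072) = -1*7042 = -7042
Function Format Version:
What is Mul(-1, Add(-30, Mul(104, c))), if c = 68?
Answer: -7042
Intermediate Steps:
Mul(-1, Add(-30, Mul(104, c))) = Mul(-1, Add(-30, Mul(104, 68))) = Mul(-1, Add(-30, 7072)) = Mul(-1, 7042) = -7042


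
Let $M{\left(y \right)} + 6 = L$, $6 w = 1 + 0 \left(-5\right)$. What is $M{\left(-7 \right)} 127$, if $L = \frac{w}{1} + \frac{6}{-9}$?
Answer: $- \frac{1651}{2} \approx -825.5$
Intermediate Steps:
$w = \frac{1}{6}$ ($w = \frac{1 + 0 \left(-5\right)}{6} = \frac{1 + 0}{6} = \frac{1}{6} \cdot 1 = \frac{1}{6} \approx 0.16667$)
$L = - \frac{1}{2}$ ($L = \frac{1}{6 \cdot 1} + \frac{6}{-9} = \frac{1}{6} \cdot 1 + 6 \left(- \frac{1}{9}\right) = \frac{1}{6} - \frac{2}{3} = - \frac{1}{2} \approx -0.5$)
$M{\left(y \right)} = - \frac{13}{2}$ ($M{\left(y \right)} = -6 - \frac{1}{2} = - \frac{13}{2}$)
$M{\left(-7 \right)} 127 = \left(- \frac{13}{2}\right) 127 = - \frac{1651}{2}$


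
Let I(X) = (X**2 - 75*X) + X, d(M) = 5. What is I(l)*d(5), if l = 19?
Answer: -5225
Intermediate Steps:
I(X) = X**2 - 74*X
I(l)*d(5) = (19*(-74 + 19))*5 = (19*(-55))*5 = -1045*5 = -5225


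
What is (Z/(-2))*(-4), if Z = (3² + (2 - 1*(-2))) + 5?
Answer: 36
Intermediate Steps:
Z = 18 (Z = (9 + (2 + 2)) + 5 = (9 + 4) + 5 = 13 + 5 = 18)
(Z/(-2))*(-4) = (18/(-2))*(-4) = (18*(-½))*(-4) = -9*(-4) = 36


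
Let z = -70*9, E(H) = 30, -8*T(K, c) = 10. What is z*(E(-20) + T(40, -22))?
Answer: -36225/2 ≈ -18113.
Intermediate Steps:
T(K, c) = -5/4 (T(K, c) = -1/8*10 = -5/4)
z = -630
z*(E(-20) + T(40, -22)) = -630*(30 - 5/4) = -630*115/4 = -36225/2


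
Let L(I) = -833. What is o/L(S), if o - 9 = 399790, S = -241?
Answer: -399799/833 ≈ -479.95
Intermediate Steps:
o = 399799 (o = 9 + 399790 = 399799)
o/L(S) = 399799/(-833) = 399799*(-1/833) = -399799/833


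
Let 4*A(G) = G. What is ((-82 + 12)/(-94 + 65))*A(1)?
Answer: 35/58 ≈ 0.60345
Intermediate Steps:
A(G) = G/4
((-82 + 12)/(-94 + 65))*A(1) = ((-82 + 12)/(-94 + 65))*((1/4)*1) = -70/(-29)*(1/4) = -70*(-1/29)*(1/4) = (70/29)*(1/4) = 35/58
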